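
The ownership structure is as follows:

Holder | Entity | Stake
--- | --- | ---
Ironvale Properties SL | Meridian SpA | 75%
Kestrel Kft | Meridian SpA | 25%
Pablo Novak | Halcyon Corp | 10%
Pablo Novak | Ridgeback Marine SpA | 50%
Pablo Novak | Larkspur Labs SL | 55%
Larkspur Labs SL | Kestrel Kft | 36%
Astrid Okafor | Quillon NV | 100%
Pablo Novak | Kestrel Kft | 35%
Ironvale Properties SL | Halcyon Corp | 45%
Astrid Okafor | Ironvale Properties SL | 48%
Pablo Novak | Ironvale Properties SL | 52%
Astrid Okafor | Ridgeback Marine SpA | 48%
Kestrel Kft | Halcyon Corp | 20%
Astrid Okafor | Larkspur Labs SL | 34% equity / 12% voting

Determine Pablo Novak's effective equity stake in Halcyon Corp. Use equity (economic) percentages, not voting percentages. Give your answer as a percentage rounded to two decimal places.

Pablo reaches Halcyon along 4 paths.
Via Ironvale: 52% × 45% = 23.4%.
Via Larkspur → Kestrel: 55% × 36% × 20% = 3.96%.
Via Kestrel: 35% × 20% = 7%.
Direct stake: 10% = 10%.
Total: 23.4% + 3.96% + 7% + 10% = 44.36%.

44.36%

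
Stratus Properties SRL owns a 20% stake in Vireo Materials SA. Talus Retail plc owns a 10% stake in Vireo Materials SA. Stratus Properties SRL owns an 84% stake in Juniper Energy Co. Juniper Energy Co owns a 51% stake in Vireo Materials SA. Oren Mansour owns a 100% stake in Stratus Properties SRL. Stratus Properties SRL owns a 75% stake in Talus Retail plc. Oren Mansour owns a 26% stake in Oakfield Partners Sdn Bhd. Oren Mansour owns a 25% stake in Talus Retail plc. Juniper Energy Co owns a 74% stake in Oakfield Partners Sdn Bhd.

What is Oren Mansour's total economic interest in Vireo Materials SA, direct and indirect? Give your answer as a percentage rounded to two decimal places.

72.84%

Oren reaches Vireo along 4 paths.
Via Talus: 25% × 10% = 2.5%.
Via Stratus → Talus: 100% × 75% × 10% = 7.5%.
Via Stratus → Juniper: 100% × 84% × 51% = 42.84%.
Via Stratus: 100% × 20% = 20%.
Total: 2.5% + 7.5% + 42.84% + 20% = 72.84%.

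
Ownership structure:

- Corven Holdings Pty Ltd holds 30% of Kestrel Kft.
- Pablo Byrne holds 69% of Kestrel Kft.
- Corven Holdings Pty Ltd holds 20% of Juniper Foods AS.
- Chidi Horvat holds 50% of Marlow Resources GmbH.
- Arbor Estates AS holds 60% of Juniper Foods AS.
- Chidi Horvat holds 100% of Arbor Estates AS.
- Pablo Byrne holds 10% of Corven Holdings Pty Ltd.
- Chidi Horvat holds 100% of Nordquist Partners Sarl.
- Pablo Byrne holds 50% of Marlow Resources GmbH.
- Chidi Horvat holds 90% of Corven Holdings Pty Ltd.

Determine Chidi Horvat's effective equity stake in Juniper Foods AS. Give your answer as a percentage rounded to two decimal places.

78.00%

Chidi reaches Juniper along 2 paths.
Via Arbor: 100% × 60% = 60%.
Via Corven: 90% × 20% = 18%.
Total: 60% + 18% = 78%.
Rounded: 78.00%.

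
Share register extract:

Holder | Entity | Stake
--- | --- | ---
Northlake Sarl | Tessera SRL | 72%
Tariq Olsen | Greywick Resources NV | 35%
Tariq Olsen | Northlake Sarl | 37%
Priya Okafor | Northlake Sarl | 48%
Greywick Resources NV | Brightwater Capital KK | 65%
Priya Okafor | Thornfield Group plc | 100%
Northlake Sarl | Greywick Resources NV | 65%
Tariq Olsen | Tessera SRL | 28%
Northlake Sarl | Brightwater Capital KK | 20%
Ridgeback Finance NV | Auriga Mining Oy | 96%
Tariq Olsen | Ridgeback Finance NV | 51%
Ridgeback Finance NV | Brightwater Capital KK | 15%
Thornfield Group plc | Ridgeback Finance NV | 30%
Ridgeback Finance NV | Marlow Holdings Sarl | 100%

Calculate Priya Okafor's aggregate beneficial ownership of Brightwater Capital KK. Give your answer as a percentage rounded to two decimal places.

34.38%

Priya reaches Brightwater along 3 paths.
Via Thornfield → Ridgeback: 100% × 30% × 15% = 4.5%.
Via Northlake: 48% × 20% = 9.6%.
Via Northlake → Greywick: 48% × 65% × 65% = 20.28%.
Total: 4.5% + 9.6% + 20.28% = 34.38%.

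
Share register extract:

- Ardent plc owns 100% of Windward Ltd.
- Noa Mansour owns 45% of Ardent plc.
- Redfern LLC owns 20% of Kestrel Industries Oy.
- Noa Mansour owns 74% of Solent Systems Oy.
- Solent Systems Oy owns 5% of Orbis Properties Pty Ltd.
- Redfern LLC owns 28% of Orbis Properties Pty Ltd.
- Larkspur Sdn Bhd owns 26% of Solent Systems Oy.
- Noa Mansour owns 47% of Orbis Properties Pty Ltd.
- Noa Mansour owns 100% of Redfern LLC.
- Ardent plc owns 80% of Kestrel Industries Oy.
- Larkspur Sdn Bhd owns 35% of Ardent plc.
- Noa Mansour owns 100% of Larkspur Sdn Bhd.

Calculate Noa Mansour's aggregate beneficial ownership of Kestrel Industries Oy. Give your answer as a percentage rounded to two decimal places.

Noa reaches Kestrel along 3 paths.
Via Ardent: 45% × 80% = 36%.
Via Larkspur → Ardent: 100% × 35% × 80% = 28%.
Via Redfern: 100% × 20% = 20%.
Total: 36% + 28% + 20% = 84%.
Rounded: 84.00%.

84.00%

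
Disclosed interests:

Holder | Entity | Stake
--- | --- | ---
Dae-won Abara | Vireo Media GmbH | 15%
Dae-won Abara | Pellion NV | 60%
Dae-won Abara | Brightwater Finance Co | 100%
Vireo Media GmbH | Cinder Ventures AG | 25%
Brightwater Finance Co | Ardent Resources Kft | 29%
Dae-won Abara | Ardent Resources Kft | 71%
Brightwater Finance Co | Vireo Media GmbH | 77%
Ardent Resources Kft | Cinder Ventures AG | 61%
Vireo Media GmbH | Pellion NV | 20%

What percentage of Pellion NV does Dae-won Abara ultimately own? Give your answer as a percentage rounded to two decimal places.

78.40%

Dae-won reaches Pellion along 3 paths.
Via Vireo: 15% × 20% = 3%.
Via Brightwater → Vireo: 100% × 77% × 20% = 15.4%.
Direct stake: 60% = 60%.
Total: 3% + 15.4% + 60% = 78.4%.
Rounded: 78.40%.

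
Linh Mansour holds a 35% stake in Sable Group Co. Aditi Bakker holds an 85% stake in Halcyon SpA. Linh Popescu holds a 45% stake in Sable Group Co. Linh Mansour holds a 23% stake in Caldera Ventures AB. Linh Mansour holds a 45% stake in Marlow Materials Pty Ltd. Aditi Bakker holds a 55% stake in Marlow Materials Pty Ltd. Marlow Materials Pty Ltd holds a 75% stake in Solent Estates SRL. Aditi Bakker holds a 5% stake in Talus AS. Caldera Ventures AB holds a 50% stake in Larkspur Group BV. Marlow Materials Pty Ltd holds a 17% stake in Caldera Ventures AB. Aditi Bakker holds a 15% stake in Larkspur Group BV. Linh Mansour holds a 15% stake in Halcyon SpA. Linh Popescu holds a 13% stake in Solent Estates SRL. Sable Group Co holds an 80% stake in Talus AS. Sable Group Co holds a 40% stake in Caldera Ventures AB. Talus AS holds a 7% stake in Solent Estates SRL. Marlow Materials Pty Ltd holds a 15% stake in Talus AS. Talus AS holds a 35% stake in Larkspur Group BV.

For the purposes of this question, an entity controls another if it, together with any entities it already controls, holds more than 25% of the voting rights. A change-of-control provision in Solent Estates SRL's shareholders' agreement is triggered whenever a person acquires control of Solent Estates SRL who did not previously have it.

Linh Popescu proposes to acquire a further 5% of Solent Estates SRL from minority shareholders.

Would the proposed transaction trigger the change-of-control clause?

The purchase changes only Linh Popescu's holdings, so Linh Popescu is the only person who could newly come to control Solent.
Linh Popescu holds 45% of Sable, so Linh Popescu controls Sable.
Sable holds 40% of Caldera, so Linh Popescu controls Caldera.
Sable holds 80% of Talus, so Linh Popescu controls Talus.
Talus and Caldera together hold 35% + 50% = 85% of Larkspur, so Linh Popescu controls Larkspur.
In Solent, Linh Popescu's side holds only 13% + 7% = 20%, not > 25%.
So before the transaction, Linh Popescu does not control Solent.
After the purchase, Linh Popescu's direct stake in Solent rises to 13% + 5% = 18%.
After the transaction, Linh Popescu's side holds 18% + 7% = 25% of Solent, not > 25%, so Linh Popescu still does not control Solent.
No new person acquires control, so the clause is not triggered.

No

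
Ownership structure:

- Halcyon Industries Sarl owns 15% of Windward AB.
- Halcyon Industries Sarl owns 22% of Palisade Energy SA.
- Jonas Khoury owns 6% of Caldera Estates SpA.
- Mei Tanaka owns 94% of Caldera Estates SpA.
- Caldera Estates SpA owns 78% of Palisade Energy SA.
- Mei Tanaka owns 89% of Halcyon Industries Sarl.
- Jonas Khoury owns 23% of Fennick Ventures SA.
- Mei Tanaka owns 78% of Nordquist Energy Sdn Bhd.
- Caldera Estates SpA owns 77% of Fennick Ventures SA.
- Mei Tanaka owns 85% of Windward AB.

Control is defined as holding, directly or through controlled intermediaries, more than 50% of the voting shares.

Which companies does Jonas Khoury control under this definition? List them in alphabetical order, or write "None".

None

Jonas's largest direct stake is 23% in Fennick, which does not meet the threshold.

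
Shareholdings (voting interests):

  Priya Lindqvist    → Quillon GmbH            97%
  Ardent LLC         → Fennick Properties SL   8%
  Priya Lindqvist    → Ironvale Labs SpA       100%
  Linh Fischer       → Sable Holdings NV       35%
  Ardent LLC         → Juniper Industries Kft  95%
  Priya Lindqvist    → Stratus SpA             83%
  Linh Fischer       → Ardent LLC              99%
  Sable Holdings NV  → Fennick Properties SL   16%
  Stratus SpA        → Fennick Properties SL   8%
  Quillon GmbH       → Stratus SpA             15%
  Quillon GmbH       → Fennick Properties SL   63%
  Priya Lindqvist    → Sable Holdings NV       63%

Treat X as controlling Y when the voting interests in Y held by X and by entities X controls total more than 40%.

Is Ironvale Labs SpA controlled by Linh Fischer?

Linh holds 99% of Ardent, so Linh controls Ardent.
Ardent holds 95% of Juniper, so Linh controls Juniper.
Neither Linh nor any entity Linh controls holds any voting interest in Ironvale.
So Linh does not control Ironvale.

No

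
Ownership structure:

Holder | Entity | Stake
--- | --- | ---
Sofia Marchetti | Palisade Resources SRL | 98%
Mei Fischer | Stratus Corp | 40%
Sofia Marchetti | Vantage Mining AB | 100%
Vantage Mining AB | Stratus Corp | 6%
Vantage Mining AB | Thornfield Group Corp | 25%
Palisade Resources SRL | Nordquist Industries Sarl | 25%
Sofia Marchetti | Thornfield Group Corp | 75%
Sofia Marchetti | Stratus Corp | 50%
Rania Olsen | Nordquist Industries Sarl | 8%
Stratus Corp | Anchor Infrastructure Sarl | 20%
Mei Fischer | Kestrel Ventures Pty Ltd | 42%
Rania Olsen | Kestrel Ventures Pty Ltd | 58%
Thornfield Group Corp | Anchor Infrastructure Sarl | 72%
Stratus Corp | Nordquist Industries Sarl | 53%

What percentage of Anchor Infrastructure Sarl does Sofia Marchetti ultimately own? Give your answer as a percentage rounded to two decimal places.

83.20%

Sofia reaches Anchor along 4 paths.
Via Stratus: 50% × 20% = 10%.
Via Vantage → Stratus: 100% × 6% × 20% = 1.2%.
Via Vantage → Thornfield: 100% × 25% × 72% = 18%.
Via Thornfield: 75% × 72% = 54%.
Total: 10% + 1.2% + 18% + 54% = 83.2%.
Rounded: 83.20%.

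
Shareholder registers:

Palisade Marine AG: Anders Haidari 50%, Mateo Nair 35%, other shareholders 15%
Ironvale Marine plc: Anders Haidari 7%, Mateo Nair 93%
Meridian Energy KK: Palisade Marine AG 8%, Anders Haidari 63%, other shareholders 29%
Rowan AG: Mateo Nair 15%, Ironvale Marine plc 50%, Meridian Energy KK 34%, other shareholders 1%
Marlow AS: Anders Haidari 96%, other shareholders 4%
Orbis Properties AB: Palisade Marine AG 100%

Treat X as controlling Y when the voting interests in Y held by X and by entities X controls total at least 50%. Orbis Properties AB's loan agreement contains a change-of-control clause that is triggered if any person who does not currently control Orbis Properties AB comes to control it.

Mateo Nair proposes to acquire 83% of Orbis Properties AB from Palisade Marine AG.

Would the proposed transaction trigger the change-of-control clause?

The purchase adds only to Mateo's holdings (Palisade's stake shrinks), so Mateo is the only person who could newly come to control Orbis.
Mateo holds 93% of Ironvale, so Mateo controls Ironvale.
Mateo and Ironvale together hold 15% + 50% = 65% of Rowan, so Mateo controls Rowan.
Neither Mateo nor any entity Mateo controls holds any voting interest in Orbis.
So before the transaction, Mateo does not control Orbis.
After the purchase, Mateo holds 83% of Orbis directly, and Palisade's stake falls to 17%.
Mateo holds 83% of Orbis, so Mateo controls Orbis.
Mateo did not control Orbis before and does after, so the clause is triggered.

Yes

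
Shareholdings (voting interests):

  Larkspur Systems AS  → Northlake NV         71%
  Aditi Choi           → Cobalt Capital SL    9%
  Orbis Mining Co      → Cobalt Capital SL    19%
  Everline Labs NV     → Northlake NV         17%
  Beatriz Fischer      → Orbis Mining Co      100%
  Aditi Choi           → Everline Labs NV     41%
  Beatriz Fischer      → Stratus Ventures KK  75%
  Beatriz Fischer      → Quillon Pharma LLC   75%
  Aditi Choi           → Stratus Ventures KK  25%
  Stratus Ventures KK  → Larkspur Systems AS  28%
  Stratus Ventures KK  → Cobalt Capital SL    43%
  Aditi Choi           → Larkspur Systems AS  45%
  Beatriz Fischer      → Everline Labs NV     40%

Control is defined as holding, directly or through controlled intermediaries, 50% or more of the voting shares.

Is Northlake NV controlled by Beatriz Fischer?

Beatriz holds 75% of Stratus, so Beatriz controls Stratus.
Beatriz holds 100% of Orbis, so Beatriz controls Orbis.
Orbis and Stratus together hold 19% + 43% = 62% of Cobalt, so Beatriz controls Cobalt.
Beatriz holds 75% of Quillon, so Beatriz controls Quillon.
Neither Beatriz nor any entity Beatriz controls holds any voting interest in Northlake.
So Beatriz does not control Northlake.

No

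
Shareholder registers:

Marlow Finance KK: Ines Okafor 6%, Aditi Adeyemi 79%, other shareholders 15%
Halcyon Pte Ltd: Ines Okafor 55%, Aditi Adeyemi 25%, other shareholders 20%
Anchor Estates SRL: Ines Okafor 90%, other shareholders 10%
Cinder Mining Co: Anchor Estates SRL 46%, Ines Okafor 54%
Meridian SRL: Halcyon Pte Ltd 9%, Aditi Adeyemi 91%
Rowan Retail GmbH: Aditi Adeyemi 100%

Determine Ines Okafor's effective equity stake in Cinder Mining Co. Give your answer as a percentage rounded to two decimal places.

95.40%

Ines reaches Cinder along 2 paths.
Via Anchor: 90% × 46% = 41.4%.
Direct stake: 54% = 54%.
Total: 41.4% + 54% = 95.4%.
Rounded: 95.40%.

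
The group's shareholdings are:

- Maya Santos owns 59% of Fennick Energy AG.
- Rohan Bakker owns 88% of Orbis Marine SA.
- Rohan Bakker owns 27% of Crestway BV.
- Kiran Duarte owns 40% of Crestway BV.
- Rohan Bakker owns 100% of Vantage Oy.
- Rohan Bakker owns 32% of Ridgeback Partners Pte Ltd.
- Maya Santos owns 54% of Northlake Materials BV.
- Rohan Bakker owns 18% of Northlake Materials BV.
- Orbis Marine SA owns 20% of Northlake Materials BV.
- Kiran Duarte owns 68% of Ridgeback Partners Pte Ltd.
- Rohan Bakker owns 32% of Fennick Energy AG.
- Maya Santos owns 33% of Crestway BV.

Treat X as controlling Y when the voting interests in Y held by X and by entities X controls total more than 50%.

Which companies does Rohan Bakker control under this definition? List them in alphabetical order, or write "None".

Rohan holds 88% of Orbis, so Rohan controls Orbis.
Rohan holds 100% of Vantage, so Rohan controls Vantage.
No other company's threshold is met.

Orbis Marine SA, Vantage Oy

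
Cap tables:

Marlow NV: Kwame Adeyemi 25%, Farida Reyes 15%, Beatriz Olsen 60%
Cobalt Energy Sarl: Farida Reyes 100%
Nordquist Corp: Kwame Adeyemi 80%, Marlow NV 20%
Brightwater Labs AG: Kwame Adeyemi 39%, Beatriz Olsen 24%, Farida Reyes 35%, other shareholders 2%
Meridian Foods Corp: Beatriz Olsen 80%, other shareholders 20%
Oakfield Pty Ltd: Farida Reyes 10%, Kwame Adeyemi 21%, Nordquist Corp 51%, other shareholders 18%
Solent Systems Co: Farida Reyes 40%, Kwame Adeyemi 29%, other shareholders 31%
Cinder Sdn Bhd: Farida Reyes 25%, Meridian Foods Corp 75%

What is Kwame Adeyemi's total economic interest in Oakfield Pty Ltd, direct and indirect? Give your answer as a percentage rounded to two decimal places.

64.35%

Kwame reaches Oakfield along 3 paths.
Direct stake: 21% = 21%.
Via Nordquist: 80% × 51% = 40.8%.
Via Marlow → Nordquist: 25% × 20% × 51% = 2.55%.
Total: 21% + 40.8% + 2.55% = 64.35%.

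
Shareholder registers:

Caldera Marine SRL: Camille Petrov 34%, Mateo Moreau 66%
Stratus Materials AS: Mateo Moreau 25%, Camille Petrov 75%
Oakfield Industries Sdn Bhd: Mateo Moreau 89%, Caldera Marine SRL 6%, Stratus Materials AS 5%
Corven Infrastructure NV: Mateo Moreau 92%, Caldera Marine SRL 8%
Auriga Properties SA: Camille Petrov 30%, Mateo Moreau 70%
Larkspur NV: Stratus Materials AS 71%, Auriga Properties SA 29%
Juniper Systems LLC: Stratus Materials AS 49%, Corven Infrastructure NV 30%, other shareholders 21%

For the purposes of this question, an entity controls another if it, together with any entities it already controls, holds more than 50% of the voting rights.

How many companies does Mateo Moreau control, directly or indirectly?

Mateo holds 66% of Caldera, so Mateo controls Caldera.
Mateo and Caldera together hold 89% + 6% = 95% of Oakfield, so Mateo controls Oakfield.
Mateo and Caldera together hold 92% + 8% = 100% of Corven, so Mateo controls Corven.
Mateo holds 70% of Auriga, so Mateo controls Auriga.
No other company's threshold is met.
Mateo controls 4 companies.

4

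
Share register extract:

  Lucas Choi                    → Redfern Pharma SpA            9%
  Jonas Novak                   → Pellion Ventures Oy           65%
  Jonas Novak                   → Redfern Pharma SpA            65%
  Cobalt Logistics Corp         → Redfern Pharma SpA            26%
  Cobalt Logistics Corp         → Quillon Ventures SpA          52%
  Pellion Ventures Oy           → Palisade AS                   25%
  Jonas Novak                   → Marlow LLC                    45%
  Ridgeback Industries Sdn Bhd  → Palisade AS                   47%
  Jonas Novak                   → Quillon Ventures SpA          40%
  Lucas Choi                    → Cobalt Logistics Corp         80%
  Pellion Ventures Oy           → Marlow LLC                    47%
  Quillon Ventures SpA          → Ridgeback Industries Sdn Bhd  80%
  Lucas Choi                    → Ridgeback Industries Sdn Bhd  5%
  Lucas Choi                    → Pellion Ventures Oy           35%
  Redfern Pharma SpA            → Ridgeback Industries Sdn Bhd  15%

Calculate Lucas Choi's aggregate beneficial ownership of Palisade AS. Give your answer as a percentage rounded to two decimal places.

28.84%

Lucas reaches Palisade along 5 paths.
Via Pellion: 35% × 25% = 8.75%.
Via Cobalt → Quillon → Ridgeback: 80% × 52% × 80% × 47% = 15.6416%.
Via Ridgeback: 5% × 47% = 2.35%.
Via Redfern → Ridgeback: 9% × 15% × 47% = 0.6345%.
Via Cobalt → Redfern → Ridgeback: 80% × 26% × 15% × 47% = 1.4664%.
Total: 8.75% + 15.6416% + 2.35% + 0.6345% + 1.4664% = 28.8425%.
Rounded: 28.84%.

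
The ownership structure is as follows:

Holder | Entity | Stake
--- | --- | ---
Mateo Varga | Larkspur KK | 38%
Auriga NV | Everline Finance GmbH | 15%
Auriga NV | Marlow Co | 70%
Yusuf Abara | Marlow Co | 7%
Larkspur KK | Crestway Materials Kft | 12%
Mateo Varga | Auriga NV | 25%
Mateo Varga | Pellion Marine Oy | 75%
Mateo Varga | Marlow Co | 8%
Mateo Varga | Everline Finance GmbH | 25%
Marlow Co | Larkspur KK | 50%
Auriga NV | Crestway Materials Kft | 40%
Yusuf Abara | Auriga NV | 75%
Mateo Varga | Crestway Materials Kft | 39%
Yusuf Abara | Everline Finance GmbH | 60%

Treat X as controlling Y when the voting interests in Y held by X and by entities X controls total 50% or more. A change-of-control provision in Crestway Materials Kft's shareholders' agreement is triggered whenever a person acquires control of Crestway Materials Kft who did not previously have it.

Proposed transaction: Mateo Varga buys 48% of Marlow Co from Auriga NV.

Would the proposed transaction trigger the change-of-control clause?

The purchase adds only to Mateo's holdings (Auriga's stake shrinks), so Mateo is the only person who could newly come to control Crestway.
Mateo holds 75% of Pellion, so Mateo controls Pellion.
In Crestway, Mateo's side holds only 39%, not ≥ 50%.
So before the transaction, Mateo does not control Crestway.
After the purchase, Mateo's direct stake in Marlow rises to 8% + 48% = 56%, and Auriga's stake falls to 22%.
Mateo holds 56% of Marlow, so Mateo controls Marlow.
Mateo and Marlow together hold 38% + 50% = 88% of Larkspur, so Mateo controls Larkspur.
Mateo and Larkspur together hold 39% + 12% = 51% of Crestway, so Mateo controls Crestway.
Mateo did not control Crestway before and does after, so the clause is triggered.

Yes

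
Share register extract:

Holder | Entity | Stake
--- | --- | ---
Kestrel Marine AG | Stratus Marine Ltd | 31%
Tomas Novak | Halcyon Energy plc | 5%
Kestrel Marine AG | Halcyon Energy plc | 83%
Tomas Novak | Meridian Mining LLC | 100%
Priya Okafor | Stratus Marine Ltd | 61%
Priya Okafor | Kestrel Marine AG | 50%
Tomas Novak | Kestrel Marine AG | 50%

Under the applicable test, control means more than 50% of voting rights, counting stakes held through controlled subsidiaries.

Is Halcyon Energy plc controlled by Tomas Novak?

No

Tomas holds 100% of Meridian, so Tomas controls Meridian.
In Halcyon, Tomas's side holds only 5%, not > 50%.
So Tomas does not control Halcyon.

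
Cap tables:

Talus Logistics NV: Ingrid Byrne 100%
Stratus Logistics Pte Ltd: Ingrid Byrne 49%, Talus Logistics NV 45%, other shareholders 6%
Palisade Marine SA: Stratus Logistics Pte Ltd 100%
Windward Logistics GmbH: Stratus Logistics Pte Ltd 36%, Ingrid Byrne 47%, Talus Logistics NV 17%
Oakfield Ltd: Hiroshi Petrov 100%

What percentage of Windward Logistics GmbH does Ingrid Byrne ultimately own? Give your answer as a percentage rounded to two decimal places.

97.84%

Ingrid reaches Windward along 4 paths.
Via Stratus: 49% × 36% = 17.64%.
Via Talus → Stratus: 100% × 45% × 36% = 16.2%.
Direct stake: 47% = 47%.
Via Talus: 100% × 17% = 17%.
Total: 17.64% + 16.2% + 47% + 17% = 97.84%.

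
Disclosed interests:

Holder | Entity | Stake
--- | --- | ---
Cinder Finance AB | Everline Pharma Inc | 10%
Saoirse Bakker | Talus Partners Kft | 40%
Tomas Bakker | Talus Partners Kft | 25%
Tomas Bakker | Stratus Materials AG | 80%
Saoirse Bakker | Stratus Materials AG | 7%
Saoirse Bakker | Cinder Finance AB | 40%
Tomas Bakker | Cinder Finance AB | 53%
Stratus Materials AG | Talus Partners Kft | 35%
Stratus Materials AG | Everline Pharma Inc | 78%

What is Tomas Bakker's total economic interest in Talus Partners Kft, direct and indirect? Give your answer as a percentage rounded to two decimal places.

53.00%

Tomas reaches Talus along 2 paths.
Via Stratus: 80% × 35% = 28%.
Direct stake: 25% = 25%.
Total: 28% + 25% = 53%.
Rounded: 53.00%.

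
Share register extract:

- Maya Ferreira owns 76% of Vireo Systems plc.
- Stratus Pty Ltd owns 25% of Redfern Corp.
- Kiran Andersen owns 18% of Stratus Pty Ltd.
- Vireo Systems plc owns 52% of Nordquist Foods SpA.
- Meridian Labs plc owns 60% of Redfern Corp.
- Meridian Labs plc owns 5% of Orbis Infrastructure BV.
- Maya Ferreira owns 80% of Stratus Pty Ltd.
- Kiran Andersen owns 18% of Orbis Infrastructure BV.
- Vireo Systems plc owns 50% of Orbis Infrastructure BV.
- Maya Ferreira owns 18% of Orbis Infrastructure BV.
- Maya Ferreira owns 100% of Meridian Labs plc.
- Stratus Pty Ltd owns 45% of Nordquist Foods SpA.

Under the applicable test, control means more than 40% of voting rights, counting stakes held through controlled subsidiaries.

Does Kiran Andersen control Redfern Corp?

Kiran's largest direct stake is 18% in Stratus, which does not meet the threshold, so Kiran controls no company.
Neither Kiran nor any entity Kiran controls holds any voting interest in Redfern.
So Kiran does not control Redfern.

No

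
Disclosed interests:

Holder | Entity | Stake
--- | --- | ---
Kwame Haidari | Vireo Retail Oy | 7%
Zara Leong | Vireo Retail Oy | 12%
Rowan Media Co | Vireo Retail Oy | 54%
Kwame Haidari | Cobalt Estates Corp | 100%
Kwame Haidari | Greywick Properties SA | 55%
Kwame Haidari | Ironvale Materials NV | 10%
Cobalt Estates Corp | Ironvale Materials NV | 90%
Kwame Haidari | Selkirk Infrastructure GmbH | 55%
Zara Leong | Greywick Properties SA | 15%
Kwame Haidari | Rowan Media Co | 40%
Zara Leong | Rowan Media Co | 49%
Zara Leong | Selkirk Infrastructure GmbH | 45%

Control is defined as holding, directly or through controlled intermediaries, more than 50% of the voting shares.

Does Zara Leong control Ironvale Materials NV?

Zara's largest direct stake is 49% in Rowan, which does not meet the threshold, so Zara controls no company.
Neither Zara nor any entity Zara controls holds any voting interest in Ironvale.
So Zara does not control Ironvale.

No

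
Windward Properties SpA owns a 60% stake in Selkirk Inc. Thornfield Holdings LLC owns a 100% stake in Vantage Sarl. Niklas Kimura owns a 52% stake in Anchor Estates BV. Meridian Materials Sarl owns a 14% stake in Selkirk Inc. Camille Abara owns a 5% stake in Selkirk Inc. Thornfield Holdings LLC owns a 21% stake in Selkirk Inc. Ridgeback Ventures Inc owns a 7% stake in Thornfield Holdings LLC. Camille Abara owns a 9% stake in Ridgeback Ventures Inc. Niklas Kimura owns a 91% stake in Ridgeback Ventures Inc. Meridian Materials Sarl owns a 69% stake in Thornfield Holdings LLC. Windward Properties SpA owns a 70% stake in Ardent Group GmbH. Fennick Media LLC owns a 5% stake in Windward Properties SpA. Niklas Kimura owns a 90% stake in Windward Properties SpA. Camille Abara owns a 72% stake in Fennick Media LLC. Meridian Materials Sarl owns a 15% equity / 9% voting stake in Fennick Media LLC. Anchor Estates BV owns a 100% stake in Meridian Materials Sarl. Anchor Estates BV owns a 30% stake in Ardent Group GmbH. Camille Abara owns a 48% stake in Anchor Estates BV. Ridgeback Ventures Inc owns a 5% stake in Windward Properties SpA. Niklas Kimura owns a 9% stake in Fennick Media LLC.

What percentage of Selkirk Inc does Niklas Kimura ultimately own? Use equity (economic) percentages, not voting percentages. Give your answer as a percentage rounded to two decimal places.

Niklas reaches Selkirk along 7 paths.
Via Anchor → Meridian → Thornfield: 52% × 100% × 69% × 21% = 7.5348%.
Via Ridgeback → Thornfield: 91% × 7% × 21% = 1.3377%.
Via Anchor → Meridian: 52% × 100% × 14% = 7.28%.
Via Ridgeback → Windward: 91% × 5% × 60% = 2.73%.
Via Windward: 90% × 60% = 54%.
Via Anchor → Meridian → Fennick → Windward: 52% × 100% × 15% × 5% × 60% = 0.234%.
Via Fennick → Windward: 9% × 5% × 60% = 0.27%.
Total: 7.5348% + 1.3377% + 7.28% + 2.73% + 54% + 0.234% + 0.27% = 73.3865%.
Rounded: 73.39%.

73.39%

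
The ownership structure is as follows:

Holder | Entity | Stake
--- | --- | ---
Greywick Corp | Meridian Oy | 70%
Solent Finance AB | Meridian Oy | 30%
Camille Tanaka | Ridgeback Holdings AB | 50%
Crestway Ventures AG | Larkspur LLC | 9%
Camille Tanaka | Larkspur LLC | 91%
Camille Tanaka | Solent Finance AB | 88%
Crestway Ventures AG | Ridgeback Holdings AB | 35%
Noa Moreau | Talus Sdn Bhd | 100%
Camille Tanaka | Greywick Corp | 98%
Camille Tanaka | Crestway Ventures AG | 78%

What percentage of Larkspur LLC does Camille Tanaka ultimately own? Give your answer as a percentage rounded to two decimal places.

Camille reaches Larkspur along 2 paths.
Via Crestway: 78% × 9% = 7.02%.
Direct stake: 91% = 91%.
Total: 7.02% + 91% = 98.02%.

98.02%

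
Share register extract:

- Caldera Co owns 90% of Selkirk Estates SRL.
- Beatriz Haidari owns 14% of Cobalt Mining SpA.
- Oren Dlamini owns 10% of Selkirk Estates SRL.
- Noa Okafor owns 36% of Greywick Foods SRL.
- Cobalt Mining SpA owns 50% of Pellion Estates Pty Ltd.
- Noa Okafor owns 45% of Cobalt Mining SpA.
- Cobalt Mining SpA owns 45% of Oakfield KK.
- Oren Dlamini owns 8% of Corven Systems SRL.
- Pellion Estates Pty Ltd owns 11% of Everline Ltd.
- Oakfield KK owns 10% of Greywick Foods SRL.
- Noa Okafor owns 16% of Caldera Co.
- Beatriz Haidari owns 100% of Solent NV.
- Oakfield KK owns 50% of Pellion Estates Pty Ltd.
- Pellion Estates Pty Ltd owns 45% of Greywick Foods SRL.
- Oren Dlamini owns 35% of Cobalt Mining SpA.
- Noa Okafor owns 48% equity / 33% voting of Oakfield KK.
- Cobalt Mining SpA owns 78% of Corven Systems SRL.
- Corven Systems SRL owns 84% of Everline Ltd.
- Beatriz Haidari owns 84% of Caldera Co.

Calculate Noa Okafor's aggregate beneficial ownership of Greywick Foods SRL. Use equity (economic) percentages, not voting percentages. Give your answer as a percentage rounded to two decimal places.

Noa reaches Greywick along 6 paths.
Via Cobalt → Pellion: 45% × 50% × 45% = 10.125%.
Via Oakfield → Pellion: 48% × 50% × 45% = 10.8%.
Via Cobalt → Oakfield → Pellion: 45% × 45% × 50% × 45% = 4.55625%.
Direct stake: 36% = 36%.
Via Oakfield: 48% × 10% = 4.8%.
Via Cobalt → Oakfield: 45% × 45% × 10% = 2.025%.
Total: 10.125% + 10.8% + 4.55625% + 36% + 4.8% + 2.025% = 68.30625%.
Rounded: 68.31%.

68.31%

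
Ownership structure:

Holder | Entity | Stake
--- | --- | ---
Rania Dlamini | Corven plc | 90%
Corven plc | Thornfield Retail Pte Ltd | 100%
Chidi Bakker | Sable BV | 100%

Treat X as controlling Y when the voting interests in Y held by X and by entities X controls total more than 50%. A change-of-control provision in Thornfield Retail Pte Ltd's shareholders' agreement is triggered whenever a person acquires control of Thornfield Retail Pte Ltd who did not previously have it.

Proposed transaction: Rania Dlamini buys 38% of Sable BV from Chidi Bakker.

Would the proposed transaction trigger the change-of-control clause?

No

The purchase adds only to Rania's holdings (Chidi's stake shrinks), so Rania is the only person who could newly come to control Thornfield.
Rania holds 90% of Corven, so Rania controls Corven.
Corven holds 100% of Thornfield, so Rania controls Thornfield.
So Rania already controls Thornfield before the transaction.
After the purchase, Rania holds 38% of Sable directly, and Chidi's stake falls to 62%.
Rania controlled Thornfield already, so this is not a new person acquiring control; every other person's position is unchanged or reduced.
No new person acquires control, so the clause is not triggered.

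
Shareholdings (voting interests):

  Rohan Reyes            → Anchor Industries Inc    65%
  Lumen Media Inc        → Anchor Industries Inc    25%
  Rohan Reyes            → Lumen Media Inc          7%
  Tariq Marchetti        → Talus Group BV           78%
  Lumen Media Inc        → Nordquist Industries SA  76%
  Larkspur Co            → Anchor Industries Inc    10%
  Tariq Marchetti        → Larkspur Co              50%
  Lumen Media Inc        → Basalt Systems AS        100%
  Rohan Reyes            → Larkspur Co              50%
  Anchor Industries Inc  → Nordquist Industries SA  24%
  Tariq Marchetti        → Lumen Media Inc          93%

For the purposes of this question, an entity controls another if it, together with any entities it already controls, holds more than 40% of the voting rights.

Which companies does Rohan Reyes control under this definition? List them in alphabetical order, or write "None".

Anchor Industries Inc, Larkspur Co

Rohan holds 50% of Larkspur, so Rohan controls Larkspur.
Larkspur and Rohan together hold 10% + 65% = 75% of Anchor, so Rohan controls Anchor.
No other company's threshold is met.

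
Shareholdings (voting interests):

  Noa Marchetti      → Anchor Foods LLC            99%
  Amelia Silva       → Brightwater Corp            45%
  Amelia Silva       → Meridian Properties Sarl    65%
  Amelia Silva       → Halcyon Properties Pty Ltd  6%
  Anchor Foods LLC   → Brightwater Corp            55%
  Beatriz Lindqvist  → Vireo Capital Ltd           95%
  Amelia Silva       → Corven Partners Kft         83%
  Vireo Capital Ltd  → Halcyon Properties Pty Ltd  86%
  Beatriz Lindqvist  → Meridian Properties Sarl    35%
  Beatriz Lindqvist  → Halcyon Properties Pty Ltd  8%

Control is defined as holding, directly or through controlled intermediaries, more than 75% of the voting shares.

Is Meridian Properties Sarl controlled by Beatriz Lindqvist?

No

Beatriz holds 95% of Vireo, so Beatriz controls Vireo.
Beatriz and Vireo together hold 8% + 86% = 94% of Halcyon, so Beatriz controls Halcyon.
In Meridian, Beatriz's side holds only 35%, not > 75%.
So Beatriz does not control Meridian.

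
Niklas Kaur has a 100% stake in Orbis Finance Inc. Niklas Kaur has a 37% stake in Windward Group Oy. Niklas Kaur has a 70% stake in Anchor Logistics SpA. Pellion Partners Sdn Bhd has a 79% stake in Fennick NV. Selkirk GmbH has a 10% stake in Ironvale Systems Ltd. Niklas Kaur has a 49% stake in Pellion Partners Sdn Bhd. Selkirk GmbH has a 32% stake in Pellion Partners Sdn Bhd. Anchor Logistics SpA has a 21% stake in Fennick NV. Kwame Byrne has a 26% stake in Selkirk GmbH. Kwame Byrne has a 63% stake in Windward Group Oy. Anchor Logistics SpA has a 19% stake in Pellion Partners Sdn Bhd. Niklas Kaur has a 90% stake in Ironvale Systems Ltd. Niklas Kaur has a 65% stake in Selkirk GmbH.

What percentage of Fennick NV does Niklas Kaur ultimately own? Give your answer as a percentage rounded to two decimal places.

Niklas reaches Fennick along 4 paths.
Via Pellion: 49% × 79% = 38.71%.
Via Anchor → Pellion: 70% × 19% × 79% = 10.507%.
Via Selkirk → Pellion: 65% × 32% × 79% = 16.432%.
Via Anchor: 70% × 21% = 14.7%.
Total: 38.71% + 10.507% + 16.432% + 14.7% = 80.349%.
Rounded: 80.35%.

80.35%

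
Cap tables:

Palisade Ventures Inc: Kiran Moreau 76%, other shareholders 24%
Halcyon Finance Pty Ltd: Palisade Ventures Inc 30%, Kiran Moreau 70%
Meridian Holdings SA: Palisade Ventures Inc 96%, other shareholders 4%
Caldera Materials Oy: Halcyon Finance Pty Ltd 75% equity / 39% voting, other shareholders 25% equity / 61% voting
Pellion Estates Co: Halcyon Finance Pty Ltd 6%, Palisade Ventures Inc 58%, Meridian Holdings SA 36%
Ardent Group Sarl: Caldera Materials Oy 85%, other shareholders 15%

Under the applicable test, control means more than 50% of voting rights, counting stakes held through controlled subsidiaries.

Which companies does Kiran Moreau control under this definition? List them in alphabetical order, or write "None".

Halcyon Finance Pty Ltd, Meridian Holdings SA, Palisade Ventures Inc, Pellion Estates Co

Kiran holds 76% of Palisade, so Kiran controls Palisade.
Palisade and Kiran together hold 30% + 70% = 100% of Halcyon, so Kiran controls Halcyon.
Palisade holds 96% of Meridian, so Kiran controls Meridian.
Halcyon and Palisade and Meridian together hold 6% + 58% + 36% = 100% of Pellion, so Kiran controls Pellion.
No other company's threshold is met.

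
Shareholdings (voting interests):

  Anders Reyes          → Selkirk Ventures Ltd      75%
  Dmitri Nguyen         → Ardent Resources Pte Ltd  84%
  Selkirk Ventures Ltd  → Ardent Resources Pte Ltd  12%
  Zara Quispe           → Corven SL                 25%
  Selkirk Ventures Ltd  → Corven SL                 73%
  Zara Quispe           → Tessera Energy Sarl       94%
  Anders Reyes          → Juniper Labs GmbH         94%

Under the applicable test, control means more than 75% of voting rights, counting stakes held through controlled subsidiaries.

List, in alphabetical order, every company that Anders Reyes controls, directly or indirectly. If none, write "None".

Anders holds 94% of Juniper, so Anders controls Juniper.
No other company's threshold is met.

Juniper Labs GmbH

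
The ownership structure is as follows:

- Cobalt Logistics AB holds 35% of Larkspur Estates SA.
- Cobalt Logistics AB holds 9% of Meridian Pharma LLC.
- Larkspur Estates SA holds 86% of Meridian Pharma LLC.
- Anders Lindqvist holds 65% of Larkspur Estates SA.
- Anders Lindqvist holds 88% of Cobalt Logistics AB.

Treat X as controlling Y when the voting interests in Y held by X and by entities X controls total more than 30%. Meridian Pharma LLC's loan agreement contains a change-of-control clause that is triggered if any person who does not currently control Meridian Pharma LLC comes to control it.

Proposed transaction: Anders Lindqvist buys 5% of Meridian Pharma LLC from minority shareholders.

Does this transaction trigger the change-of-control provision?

The purchase changes only Anders's holdings, so Anders is the only person who could newly come to control Meridian.
Anders holds 88% of Cobalt, so Anders controls Cobalt.
Anders and Cobalt together hold 65% + 35% = 100% of Larkspur, so Anders controls Larkspur.
Larkspur and Cobalt together hold 86% + 9% = 95% of Meridian, so Anders controls Meridian.
So Anders already controls Meridian before the transaction.
After the purchase, Anders holds 5% of Meridian directly.
Anders controlled Meridian already, so this is not a new person acquiring control; every other person's position is unchanged or reduced.
No new person acquires control, so the clause is not triggered.

No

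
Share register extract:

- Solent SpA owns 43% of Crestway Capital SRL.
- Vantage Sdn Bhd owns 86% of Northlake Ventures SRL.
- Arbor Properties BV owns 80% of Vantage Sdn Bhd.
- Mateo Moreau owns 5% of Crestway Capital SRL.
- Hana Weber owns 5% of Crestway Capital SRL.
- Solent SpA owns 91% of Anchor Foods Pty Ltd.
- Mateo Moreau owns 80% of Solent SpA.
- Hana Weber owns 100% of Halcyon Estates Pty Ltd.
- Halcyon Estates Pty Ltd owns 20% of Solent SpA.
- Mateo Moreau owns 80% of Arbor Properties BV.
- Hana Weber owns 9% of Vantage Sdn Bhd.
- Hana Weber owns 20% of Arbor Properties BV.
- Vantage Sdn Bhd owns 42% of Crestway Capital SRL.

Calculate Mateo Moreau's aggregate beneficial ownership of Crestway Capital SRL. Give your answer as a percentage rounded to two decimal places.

66.28%

Mateo reaches Crestway along 3 paths.
Via Solent: 80% × 43% = 34.4%.
Direct stake: 5% = 5%.
Via Arbor → Vantage: 80% × 80% × 42% = 26.88%.
Total: 34.4% + 5% + 26.88% = 66.28%.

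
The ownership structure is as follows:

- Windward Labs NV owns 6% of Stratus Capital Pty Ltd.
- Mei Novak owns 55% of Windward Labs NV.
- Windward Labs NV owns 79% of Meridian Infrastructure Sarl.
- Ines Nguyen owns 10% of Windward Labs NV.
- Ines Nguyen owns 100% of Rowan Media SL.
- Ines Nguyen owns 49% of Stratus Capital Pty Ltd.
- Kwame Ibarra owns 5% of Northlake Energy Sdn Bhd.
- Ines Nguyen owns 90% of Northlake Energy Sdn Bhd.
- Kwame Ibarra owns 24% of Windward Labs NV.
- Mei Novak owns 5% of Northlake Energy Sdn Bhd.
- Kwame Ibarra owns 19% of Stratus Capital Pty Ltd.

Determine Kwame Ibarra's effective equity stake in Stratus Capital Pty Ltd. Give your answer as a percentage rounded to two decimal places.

20.44%

Kwame reaches Stratus along 2 paths.
Direct stake: 19% = 19%.
Via Windward: 24% × 6% = 1.44%.
Total: 19% + 1.44% = 20.44%.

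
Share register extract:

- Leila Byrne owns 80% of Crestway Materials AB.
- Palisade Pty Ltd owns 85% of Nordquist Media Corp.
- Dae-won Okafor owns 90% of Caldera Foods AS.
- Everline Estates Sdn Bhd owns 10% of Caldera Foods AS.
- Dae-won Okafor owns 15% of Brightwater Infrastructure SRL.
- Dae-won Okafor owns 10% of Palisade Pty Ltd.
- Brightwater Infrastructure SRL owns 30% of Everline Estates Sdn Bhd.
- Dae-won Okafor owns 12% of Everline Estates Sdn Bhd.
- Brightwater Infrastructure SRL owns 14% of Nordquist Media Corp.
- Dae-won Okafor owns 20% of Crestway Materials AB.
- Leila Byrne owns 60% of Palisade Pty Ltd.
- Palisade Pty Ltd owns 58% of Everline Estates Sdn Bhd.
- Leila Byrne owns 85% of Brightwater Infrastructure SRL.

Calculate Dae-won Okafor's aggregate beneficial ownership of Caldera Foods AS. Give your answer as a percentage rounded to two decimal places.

Dae-won reaches Caldera along 4 paths.
Via Everline: 12% × 10% = 1.2%.
Via Palisade → Everline: 10% × 58% × 10% = 0.58%.
Via Brightwater → Everline: 15% × 30% × 10% = 0.45%.
Direct stake: 90% = 90%.
Total: 1.2% + 0.58% + 0.45% + 90% = 92.23%.

92.23%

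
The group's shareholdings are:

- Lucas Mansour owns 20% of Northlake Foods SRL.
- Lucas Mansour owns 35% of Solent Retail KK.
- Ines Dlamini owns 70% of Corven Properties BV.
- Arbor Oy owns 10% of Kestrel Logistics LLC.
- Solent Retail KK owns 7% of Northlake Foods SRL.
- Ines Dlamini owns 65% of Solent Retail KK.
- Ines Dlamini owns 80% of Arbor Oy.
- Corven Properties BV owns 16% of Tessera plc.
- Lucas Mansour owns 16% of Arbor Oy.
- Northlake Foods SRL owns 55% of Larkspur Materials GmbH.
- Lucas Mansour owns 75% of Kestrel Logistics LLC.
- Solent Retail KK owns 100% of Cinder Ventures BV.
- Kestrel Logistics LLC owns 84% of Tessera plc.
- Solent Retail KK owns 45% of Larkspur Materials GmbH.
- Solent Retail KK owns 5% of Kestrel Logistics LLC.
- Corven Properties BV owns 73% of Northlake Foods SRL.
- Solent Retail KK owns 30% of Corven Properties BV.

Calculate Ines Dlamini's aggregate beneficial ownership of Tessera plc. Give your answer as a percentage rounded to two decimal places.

23.77%

Ines reaches Tessera along 4 paths.
Via Arbor → Kestrel: 80% × 10% × 84% = 6.72%.
Via Solent → Kestrel: 65% × 5% × 84% = 2.73%.
Via Solent → Corven: 65% × 30% × 16% = 3.12%.
Via Corven: 70% × 16% = 11.2%.
Total: 6.72% + 2.73% + 3.12% + 11.2% = 23.77%.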